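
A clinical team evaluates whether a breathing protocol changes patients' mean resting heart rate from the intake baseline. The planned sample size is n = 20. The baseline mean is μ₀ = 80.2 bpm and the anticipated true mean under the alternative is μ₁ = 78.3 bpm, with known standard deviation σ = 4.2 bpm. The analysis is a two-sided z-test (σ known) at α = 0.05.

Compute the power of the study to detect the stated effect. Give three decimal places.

Standardized effect: d = |μ₁ − μ₀| / σ = |78.3 − 80.2| / 4.2 = 0.4524
Noncentrality parameter: δ = d·√n = 0.4524 × √20 = 2.0231
Two-sided α = 0.05 → critical value z_{0.025} = 1.960.
Power = Φ(δ − 1.960) + Φ(−δ − 1.960) = Φ(0.063) + Φ(-3.983) = 0.5252 + 0.0000 = 0.5252.

Power ≈ 0.525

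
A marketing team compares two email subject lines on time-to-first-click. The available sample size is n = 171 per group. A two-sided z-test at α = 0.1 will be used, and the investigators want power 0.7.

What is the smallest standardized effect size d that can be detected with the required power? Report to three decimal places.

d ≈ 0.235

Required noncentrality: δ = z_{0.05} + z_{0.30} = 1.645 + 0.524 = 2.169.
(Lower-tail contribution to power is negligible for δ > 0.)
δ = d·√(n/2) ⇒ d = δ/√(n/2) = 2.169/√(171/2) = 0.2346.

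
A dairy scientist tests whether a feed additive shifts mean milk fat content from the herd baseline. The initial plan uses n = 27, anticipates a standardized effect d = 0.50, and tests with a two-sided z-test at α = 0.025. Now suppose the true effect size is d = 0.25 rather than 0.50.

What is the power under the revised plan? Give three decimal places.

With d = 0.25: δ = d·√n = 0.25 × √27 = 1.2990. Critical value z_{0.0125} = 2.241.
Revised power = Φ(δ − 2.241) + Φ(−δ − 2.241) = Φ(-0.942) + Φ(-3.540) = 0.1730 + 0.0002 = 0.1732.

Power ≈ 0.173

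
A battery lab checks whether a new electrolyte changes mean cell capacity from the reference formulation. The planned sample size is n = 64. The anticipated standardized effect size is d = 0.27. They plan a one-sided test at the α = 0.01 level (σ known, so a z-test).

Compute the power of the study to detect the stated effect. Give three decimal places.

Noncentrality parameter: δ = d·√n = 0.27 × √64 = 2.1600
Critical value for a one-sided test at α = 0.01: z_α = 2.326.
Power = P(Z > 2.326 − δ) = Φ(-0.166) = 0.4339.

Power ≈ 0.434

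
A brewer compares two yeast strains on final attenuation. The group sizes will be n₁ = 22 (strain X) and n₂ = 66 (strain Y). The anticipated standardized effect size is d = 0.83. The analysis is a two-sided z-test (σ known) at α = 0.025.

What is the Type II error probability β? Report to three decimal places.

β ≈ 0.129

Noncentrality parameter: δ = d / √(1/n₁ + 1/n₂) = 0.83 / √(1/22 + 1/66) = 3.3715
Critical value for a two-sided test at α = 0.025: z_{α/2} = 2.241.
Power = Φ(δ − 2.241) + Φ(−δ − 2.241) = Φ(1.130) + Φ(-5.613) = 0.8708 + 0.0000 = 0.8708.
Type II error: β = 1 − power = 1 − 0.8708 = 0.1292.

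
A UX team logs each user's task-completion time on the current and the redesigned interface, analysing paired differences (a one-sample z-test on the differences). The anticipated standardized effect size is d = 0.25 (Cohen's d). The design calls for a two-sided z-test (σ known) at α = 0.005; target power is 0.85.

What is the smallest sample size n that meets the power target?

For power 0.85 need Φ(δ − z_{0.0025}) = 0.85, so δ = z_{0.0025} + z_{0.15} = 2.807 + 1.036 = 3.843.
(The Φ(−δ − z_{α/2}) term is vanishingly small for δ > 0 and is dropped in the standard sample-size formula.)
δ = d·√n ⇒ n = (δ/d)² = (3.843 / 0.25)² = 236.36.
Rounding up, n = 237.

n = 237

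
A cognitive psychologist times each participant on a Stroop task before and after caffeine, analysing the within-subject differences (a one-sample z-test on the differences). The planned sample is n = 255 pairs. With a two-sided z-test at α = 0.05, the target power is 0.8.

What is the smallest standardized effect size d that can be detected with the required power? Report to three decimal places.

Need Φ(δ − 1.960) = 0.8, so δ = 1.960 + 0.842 = 2.802.
(Lower-tail contribution to power is negligible for δ > 0.)
δ = d·√n ⇒ d = δ/√n = 2.802/√255 = 0.1754.

d ≈ 0.175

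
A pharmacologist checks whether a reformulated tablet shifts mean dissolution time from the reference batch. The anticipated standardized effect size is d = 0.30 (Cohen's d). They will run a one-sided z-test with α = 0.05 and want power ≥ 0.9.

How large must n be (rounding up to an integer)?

n = 96

For power 0.9 need Φ(δ − z_{0.05}) = 0.9, so δ = z_{0.05} + z_{0.10} = 1.645 + 1.282 = 2.926.
δ = d·√n ⇒ n = (δ/d)² = (2.926 / 0.30)² = 95.15.
Round up to the next whole unit.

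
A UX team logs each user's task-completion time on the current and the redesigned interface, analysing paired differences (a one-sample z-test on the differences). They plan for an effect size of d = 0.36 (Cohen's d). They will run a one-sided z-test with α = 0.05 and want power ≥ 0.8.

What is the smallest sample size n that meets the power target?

n = 48

For power 0.8 need Φ(δ − z_{0.05}) = 0.8, so δ = z_{0.05} + z_{0.20} = 1.645 + 0.842 = 2.486.
δ = d·√n ⇒ n = (δ/d)² = (2.486 / 0.36)² = 47.70.
Rounding up, n = 48.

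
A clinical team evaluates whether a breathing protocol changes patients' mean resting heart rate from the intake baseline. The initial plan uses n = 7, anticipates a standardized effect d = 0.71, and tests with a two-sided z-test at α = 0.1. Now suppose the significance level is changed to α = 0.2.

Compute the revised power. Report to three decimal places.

Power ≈ 0.726

δ = d·√n = 0.71 × √7 = 1.8785 (unchanged). New critical value: z_{0.1} = 1.282.
Revised power = Φ(δ − 1.282) + Φ(−δ − 1.282) = Φ(0.597) + Φ(-3.160) = 0.7247 + 0.0008 = 0.7255.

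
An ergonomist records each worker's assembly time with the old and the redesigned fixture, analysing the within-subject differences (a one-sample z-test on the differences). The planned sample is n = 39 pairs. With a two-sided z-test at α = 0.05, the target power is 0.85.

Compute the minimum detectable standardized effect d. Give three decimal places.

Need Φ(δ − 1.960) = 0.85, so δ = 1.960 + 1.036 = 2.996.
(The second rejection-region term Φ(−δ − z_{α/2}) is negligible and dropped.)
δ = d·√n ⇒ d = δ/√n = 2.996/√39 = 0.4798.

d ≈ 0.480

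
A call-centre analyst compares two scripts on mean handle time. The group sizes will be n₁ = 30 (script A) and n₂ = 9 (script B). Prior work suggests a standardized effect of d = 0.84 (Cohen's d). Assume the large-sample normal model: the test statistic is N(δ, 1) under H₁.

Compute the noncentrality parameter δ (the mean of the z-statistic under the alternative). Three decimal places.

δ ≈ 2.210

The noncentrality parameter scales effect size by the design's sample-size factor: δ = d / √(1/n₁ + 1/n₂) = 0.84 / √(1/30 + 1/9) = 2.2102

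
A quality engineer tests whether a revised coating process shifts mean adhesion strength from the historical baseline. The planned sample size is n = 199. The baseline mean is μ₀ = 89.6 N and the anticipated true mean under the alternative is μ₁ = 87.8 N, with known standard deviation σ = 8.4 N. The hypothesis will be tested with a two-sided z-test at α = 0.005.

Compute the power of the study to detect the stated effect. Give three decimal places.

Power ≈ 0.585

Standardized effect: d = |μ₁ − μ₀| / σ = |87.8 − 89.6| / 8.4 = 0.2143
Noncentrality parameter: δ = d·√n = 0.2143 × √199 = 3.0229
Critical value for a two-sided test at α = 0.005: z_{α/2} = 2.807.
Power = Φ(δ − 2.807) + Φ(−δ − 2.807) = Φ(0.216) + Φ(-5.830) = 0.5854 + 0.0000 = 0.5854.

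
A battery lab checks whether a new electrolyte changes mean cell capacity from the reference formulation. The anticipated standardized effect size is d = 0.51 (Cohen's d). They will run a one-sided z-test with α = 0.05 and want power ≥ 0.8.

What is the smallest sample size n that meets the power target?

n = 24

For power 0.8 need Φ(δ − z_{0.05}) = 0.8, so δ = z_{0.05} + z_{0.20} = 1.645 + 0.842 = 2.486.
δ = d·√n ⇒ n = (δ/d)² = (2.486 / 0.51)² = 23.77.
Round up to the next whole unit.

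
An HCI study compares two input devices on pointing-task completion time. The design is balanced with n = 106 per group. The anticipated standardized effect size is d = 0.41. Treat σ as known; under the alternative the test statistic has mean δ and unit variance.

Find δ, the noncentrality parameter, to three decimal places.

δ = d·√(n/2) = 0.41 × √(106/2) = 2.9848

δ ≈ 2.985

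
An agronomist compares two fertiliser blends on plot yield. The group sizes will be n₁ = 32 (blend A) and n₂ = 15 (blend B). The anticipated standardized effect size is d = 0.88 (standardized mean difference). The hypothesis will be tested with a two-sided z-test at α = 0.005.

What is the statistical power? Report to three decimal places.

Power ≈ 0.502

Noncentrality parameter: λ = d / √(1/n₁ + 1/n₂) = 0.88 / √(1/32 + 1/15) = 2.8123
Two-sided α = 0.005 → critical value z_{0.0025} = 2.807.
Power = Φ(λ − 2.807) + Φ(−λ − 2.807) = Φ(0.005) + Φ(-5.619) = 0.5021 + 0.0000 = 0.5021.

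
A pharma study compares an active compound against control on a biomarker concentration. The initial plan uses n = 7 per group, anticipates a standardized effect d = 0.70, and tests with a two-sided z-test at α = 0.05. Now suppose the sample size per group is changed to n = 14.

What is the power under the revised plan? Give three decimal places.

Power ≈ 0.457

With n = 14 per group: δ = d·√(n/2) = 0.70 × √(14/2) = 1.8520. Critical value z_{0.025} = 1.960.
Revised power = Φ(δ − 1.960) + Φ(−δ − 1.960) = Φ(-0.108) + Φ(-3.812) = 0.4570 + 0.0001 = 0.4571.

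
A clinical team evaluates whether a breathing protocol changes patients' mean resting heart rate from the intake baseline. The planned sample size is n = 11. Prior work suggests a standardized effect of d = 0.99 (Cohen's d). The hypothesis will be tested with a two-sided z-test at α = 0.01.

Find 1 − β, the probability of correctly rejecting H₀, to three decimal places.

Power ≈ 0.760

Noncentrality parameter: δ = d·√n = 0.99 × √11 = 3.2835
Critical value for a two-sided test at α = 0.01: z_{α/2} = 2.576.
Power = Φ(δ − 2.576) + Φ(−δ − 2.576) = Φ(0.708) + Φ(-5.859) = 0.7604 + 0.0000 = 0.7604.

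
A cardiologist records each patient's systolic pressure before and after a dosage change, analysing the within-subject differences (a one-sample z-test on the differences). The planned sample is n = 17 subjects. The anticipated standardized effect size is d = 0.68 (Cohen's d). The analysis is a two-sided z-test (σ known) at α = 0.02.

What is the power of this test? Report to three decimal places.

Power ≈ 0.683

Noncentrality parameter: δ = d·√n = 0.68 × √17 = 2.8037
Critical value for a two-sided test at α = 0.02: z_{α/2} = 2.326.
Power = Φ(δ − 2.326) + Φ(−δ − 2.326) = Φ(0.477) + Φ(-5.130) = 0.6834 + 0.0000 = 0.6834.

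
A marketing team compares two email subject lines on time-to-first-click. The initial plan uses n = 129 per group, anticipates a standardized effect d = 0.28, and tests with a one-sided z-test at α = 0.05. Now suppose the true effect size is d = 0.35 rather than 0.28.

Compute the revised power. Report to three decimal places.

With d = 0.35: δ = d·√(n/2) = 0.35 × √(129/2) = 2.8109. Critical value z_{0.05} = 1.645.
Revised power = Φ(δ − 1.645) = Φ(1.166) = 0.8782.

Power ≈ 0.878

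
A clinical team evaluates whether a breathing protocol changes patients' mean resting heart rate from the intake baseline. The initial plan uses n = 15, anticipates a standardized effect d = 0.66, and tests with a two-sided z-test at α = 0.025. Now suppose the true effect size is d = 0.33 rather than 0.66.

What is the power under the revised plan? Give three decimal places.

Power ≈ 0.168

With d = 0.33: δ = d·√n = 0.33 × √15 = 1.2781. Critical value z_{0.0125} = 2.241.
Revised power = Φ(δ − 2.241) + Φ(−δ − 2.241) = Φ(-0.963) + Φ(-3.519) = 0.1677 + 0.0002 = 0.1679.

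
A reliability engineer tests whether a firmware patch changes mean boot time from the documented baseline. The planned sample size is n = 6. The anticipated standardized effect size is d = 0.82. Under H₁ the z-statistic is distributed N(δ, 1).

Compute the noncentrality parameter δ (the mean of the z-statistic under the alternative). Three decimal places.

δ ≈ 2.009

δ = d·√n = 0.82 × √6 = 2.0086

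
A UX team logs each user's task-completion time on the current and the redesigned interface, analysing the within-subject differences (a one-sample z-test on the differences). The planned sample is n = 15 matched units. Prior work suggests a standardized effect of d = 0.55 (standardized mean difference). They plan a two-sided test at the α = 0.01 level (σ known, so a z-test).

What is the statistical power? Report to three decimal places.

Power ≈ 0.328

Noncentrality parameter: δ = d·√n = 0.55 × √15 = 2.1301
Two-sided α = 0.01 → critical value z_{0.005} = 2.576.
Power = Φ(δ − 2.576) + Φ(−δ − 2.576) = Φ(-0.446) + Φ(-4.706) = 0.3279 + 0.0000 = 0.3279.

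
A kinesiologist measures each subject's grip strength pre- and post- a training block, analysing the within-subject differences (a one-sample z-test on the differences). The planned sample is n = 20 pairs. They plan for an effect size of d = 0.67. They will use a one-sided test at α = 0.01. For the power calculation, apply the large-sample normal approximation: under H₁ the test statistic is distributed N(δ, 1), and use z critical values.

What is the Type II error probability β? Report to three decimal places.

Noncentrality parameter: δ = d·√n = 0.67 × √20 = 2.9963
One-sided α = 0.01 → critical value z_{0.01} = 2.326.
Power = P(Z > 2.326 − δ) = Φ(0.670) = 0.7486.
Type II error: β = 1 − power = 1 − 0.7486 = 0.2514.

β ≈ 0.251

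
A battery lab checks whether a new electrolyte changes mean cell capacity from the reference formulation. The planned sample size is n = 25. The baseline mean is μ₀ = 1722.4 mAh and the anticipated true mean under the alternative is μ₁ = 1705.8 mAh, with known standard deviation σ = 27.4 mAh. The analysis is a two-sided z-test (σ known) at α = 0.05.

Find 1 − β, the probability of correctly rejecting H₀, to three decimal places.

Power ≈ 0.858

Standardized effect: d = |μ₁ − μ₀| / σ = |1705.8 − 1722.4| / 27.4 = 0.6058
Noncentrality parameter: δ = d·√n = 0.6058 × √25 = 3.0292
Two-sided α = 0.05 → critical value z_{0.025} = 1.960.
Power = Φ(δ − 1.960) + Φ(−δ − 1.960) = Φ(1.069) + Φ(-4.989) = 0.8575 + 0.0000 = 0.8575.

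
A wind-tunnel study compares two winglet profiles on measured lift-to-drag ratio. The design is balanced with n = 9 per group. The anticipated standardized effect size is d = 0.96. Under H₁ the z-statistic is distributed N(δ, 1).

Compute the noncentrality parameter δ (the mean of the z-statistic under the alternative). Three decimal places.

δ ≈ 2.036

δ = d·√(n/2) = 0.96 × √(9/2) = 2.0365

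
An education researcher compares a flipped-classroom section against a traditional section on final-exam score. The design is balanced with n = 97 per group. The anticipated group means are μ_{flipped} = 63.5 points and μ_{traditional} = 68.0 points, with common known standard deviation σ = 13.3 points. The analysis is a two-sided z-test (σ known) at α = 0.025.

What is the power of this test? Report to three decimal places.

Power ≈ 0.546

Standardized effect: d = |μ_{flipped} − μ_{traditional}| / σ = |63.5 − 68.0| / 13.3 = 0.3383
Noncentrality parameter: δ = d·√(n/2) = 0.3383 × √(97/2) = 2.3563
Critical value for a two-sided test at α = 0.025: z_{α/2} = 2.241.
Power = Φ(δ − 2.241) + Φ(−δ − 2.241) = Φ(0.115) + Φ(-4.598) = 0.5457 + 0.0000 = 0.5457.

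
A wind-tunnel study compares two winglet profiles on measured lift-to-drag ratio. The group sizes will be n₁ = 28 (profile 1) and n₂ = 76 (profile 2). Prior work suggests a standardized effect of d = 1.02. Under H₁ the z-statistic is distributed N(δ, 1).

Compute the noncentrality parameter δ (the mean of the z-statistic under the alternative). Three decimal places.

δ = d / √(1/n₁ + 1/n₂) = 1.02 / √(1/28 + 1/76) = 4.6139

δ ≈ 4.614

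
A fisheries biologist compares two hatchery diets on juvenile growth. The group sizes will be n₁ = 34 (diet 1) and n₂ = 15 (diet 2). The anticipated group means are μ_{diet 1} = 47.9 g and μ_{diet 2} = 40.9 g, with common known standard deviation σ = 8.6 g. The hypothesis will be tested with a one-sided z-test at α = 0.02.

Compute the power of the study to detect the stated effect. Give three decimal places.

Power ≈ 0.716

Standardized effect: d = |μ_{diet 1} − μ_{diet 2}| / σ = |47.9 − 40.9| / 8.6 = 0.8140
Noncentrality parameter: δ = d / √(1/n₁ + 1/n₂) = 0.8140 / √(1/34 + 1/15) = 2.6260
Critical value for a one-sided test at α = 0.02: z_α = 2.054.
Power = P(Z > 2.054 − δ) = Φ(0.572) = 0.7164.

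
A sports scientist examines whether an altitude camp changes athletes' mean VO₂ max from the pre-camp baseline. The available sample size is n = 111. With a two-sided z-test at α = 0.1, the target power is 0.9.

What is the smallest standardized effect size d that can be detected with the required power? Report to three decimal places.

Need Φ(δ − 1.645) = 0.9, so δ = 1.645 + 1.282 = 2.926.
(The second rejection-region term Φ(−δ − z_{α/2}) is negligible and dropped.)
δ = d·√n ⇒ d = δ/√n = 2.926/√111 = 0.2778.

d ≈ 0.278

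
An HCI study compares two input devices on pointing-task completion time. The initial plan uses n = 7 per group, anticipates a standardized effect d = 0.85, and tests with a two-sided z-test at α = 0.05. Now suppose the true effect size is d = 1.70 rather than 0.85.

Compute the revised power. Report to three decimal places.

Power ≈ 0.889

With d = 1.70: δ = d·√(n/2) = 1.70 × √(7/2) = 3.1804. Critical value z_{0.025} = 1.960.
Revised power = Φ(δ − 1.960) + Φ(−δ − 1.960) = Φ(1.220) + Φ(-5.140) = 0.8889 + 0.0000 = 0.8889.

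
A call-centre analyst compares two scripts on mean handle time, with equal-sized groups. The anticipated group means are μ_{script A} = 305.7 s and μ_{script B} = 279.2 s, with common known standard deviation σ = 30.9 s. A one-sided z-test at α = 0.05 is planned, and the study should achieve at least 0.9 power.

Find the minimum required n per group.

Standardized effect: d = |μ_{script A} − μ_{script B}| / σ = |305.7 − 279.2| / 30.9 = 0.8576
For power 0.9 need Φ(δ − z_{0.05}) = 0.9, so δ = z_{0.05} + z_{0.10} = 1.645 + 1.282 = 2.926.
δ = d·√(n/2) ⇒ n = 2(δ/d)² = 2 × (2.926 / 0.8576)² = 23.29.
Rounding up, n = 24 per group.

n = 24 per group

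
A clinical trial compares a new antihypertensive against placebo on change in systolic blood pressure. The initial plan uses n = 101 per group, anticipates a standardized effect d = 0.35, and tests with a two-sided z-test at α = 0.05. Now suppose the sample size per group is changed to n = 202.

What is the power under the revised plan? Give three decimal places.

With n = 202 per group: δ = d·√(n/2) = 0.35 × √(202/2) = 3.5175. Critical value z_{0.025} = 1.960.
Revised power = Φ(δ − 1.960) + Φ(−δ − 1.960) = Φ(1.557) + Φ(-5.477) = 0.9403 + 0.0000 = 0.9403.

Power ≈ 0.940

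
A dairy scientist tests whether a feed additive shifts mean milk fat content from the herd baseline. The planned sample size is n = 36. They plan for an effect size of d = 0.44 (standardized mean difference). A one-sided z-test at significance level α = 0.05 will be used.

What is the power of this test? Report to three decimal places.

Power ≈ 0.840

Noncentrality parameter: δ = d·√n = 0.44 × √36 = 2.6400
One-sided α = 0.05 → critical value z_{0.05} = 1.645.
Power = Φ(δ − 1.645) = Φ(0.995) = 0.8402.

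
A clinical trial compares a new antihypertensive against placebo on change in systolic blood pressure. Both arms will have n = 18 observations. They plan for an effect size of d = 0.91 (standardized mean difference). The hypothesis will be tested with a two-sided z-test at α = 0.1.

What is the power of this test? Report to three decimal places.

Power ≈ 0.861

Noncentrality parameter: δ = d·√(n/2) = 0.91 × √(18/2) = 2.7300
Critical value for a two-sided test at α = 0.1: z_{α/2} = 1.645.
Power = Φ(δ − 1.645) + Φ(−δ − 1.645) = Φ(1.085) + Φ(-4.375) = 0.8611 + 0.0000 = 0.8611.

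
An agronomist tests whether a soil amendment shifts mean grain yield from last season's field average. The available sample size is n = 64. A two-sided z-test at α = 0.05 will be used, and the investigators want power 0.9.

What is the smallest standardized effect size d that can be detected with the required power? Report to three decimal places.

Need Φ(δ − 1.960) = 0.9, so δ = 1.960 + 1.282 = 3.242.
(Lower-tail contribution to power is negligible for δ > 0.)
δ = d·√n ⇒ d = δ/√n = 3.242/√64 = 0.4052.

d ≈ 0.405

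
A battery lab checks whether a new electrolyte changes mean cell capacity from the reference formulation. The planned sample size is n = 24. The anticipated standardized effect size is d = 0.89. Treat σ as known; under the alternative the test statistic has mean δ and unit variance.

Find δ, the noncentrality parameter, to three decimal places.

δ = d·√n = 0.89 × √24 = 4.3601

δ ≈ 4.360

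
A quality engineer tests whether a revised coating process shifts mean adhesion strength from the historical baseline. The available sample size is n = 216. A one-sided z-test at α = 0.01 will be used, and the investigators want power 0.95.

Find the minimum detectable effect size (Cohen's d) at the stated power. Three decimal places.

Required noncentrality: δ = z_{0.01} + z_{0.05} = 2.326 + 1.645 = 3.971.
δ = d·√n ⇒ d = δ/√n = 3.971/√216 = 0.2702.

d ≈ 0.270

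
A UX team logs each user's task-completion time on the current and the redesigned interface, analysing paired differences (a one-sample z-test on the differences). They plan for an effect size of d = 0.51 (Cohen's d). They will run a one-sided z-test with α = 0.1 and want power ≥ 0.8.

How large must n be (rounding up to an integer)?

n = 18

For power 0.8 need Φ(δ − z_{0.1}) = 0.8, so δ = z_{0.1} + z_{0.20} = 1.282 + 0.842 = 2.123.
δ = d·√n ⇒ n = (δ/d)² = (2.123 / 0.51)² = 17.33.
Rounding up, n = 18.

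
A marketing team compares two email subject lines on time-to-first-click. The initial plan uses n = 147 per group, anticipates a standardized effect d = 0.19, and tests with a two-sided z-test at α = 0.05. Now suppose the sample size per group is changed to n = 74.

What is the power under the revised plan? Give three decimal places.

Power ≈ 0.212

With n = 74 per group: δ = d·√(n/2) = 0.19 × √(74/2) = 1.1557. Critical value z_{0.025} = 1.960.
Revised power = Φ(δ − 1.960) + Φ(−δ − 1.960) = Φ(-0.804) + Φ(-3.116) = 0.2106 + 0.0009 = 0.2115.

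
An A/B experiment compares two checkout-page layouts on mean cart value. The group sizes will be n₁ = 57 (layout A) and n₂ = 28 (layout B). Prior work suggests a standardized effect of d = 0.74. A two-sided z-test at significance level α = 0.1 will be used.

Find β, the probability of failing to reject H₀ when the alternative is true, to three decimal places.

Noncentrality parameter: δ = d / √(1/n₁ + 1/n₂) = 0.74 / √(1/57 + 1/28) = 3.2066
Two-sided α = 0.1 → critical value z_{0.05} = 1.645.
Power = Φ(δ − 1.645) + Φ(−δ − 1.645) = Φ(1.562) + Φ(-4.851) = 0.9408 + 0.0000 = 0.9408.
Type II error: β = 1 − power = 1 − 0.9408 = 0.0592.

β ≈ 0.059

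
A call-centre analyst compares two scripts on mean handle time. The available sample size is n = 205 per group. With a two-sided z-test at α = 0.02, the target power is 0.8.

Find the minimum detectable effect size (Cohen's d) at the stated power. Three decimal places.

d ≈ 0.313

Required noncentrality: δ = z_{0.01} + z_{0.20} = 2.326 + 0.842 = 3.168.
(The second rejection-region term Φ(−δ − z_{α/2}) is negligible and dropped.)
δ = d·√(n/2) ⇒ d = δ/√(n/2) = 3.168/√(205/2) = 0.3129.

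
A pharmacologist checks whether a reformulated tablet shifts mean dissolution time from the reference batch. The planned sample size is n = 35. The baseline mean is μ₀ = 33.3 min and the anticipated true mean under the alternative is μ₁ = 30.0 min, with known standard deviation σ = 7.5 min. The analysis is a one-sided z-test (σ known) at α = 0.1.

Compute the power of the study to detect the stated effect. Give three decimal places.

Power ≈ 0.907

Standardized effect: d = |μ₁ − μ₀| / σ = |30.0 − 33.3| / 7.5 = 0.4400
Noncentrality parameter: δ = d·√n = 0.4400 × √35 = 2.6031
One-sided α = 0.1 → critical value z_{0.1} = 1.282.
Power = P(Z > 1.282 − δ) = Φ(1.322) = 0.9068.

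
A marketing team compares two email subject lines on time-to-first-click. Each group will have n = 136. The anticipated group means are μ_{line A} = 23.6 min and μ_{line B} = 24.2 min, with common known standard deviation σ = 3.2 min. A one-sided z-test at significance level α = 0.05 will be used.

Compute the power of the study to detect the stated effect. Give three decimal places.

Standardized effect: d = |μ_{line A} − μ_{line B}| / σ = |23.6 − 24.2| / 3.2 = 0.1875
Noncentrality parameter: δ = d·√(n/2) = 0.1875 × √(136/2) = 1.5462
Critical value for a one-sided test at α = 0.05: z_α = 1.645.
Power = P(Z > 1.645 − δ) = Φ(-0.099) = 0.4607.

Power ≈ 0.461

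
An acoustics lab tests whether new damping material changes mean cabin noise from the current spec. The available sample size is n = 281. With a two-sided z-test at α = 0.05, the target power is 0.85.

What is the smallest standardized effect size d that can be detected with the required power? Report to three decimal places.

Need Φ(δ − 1.960) = 0.85, so δ = 1.960 + 1.036 = 2.996.
(Lower-tail contribution to power is negligible for δ > 0.)
δ = d·√n ⇒ d = δ/√n = 2.996/√281 = 0.1788.

d ≈ 0.179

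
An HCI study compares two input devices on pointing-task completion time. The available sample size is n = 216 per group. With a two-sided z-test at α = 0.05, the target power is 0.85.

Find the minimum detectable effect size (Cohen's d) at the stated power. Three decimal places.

d ≈ 0.288

Need Φ(δ − 1.960) = 0.85, so δ = 1.960 + 1.036 = 2.996.
(The second rejection-region term Φ(−δ − z_{α/2}) is negligible and dropped.)
δ = d·√(n/2) ⇒ d = δ/√(n/2) = 2.996/√(216/2) = 0.2883.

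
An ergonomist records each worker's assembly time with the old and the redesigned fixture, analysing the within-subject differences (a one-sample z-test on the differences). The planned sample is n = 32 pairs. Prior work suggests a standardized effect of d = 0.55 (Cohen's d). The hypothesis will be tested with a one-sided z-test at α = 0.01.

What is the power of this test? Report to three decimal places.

Power ≈ 0.784

Noncentrality parameter: λ = d·√n = 0.55 × √32 = 3.1113
Critical value for a one-sided test at α = 0.01: z_α = 2.326.
Power = P(Z > 2.326 − λ) = Φ(0.785) = 0.7838.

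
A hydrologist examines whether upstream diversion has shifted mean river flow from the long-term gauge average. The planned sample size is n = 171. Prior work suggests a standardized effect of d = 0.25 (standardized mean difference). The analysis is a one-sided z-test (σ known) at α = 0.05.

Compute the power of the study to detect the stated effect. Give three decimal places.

Power ≈ 0.948

Noncentrality parameter: δ = d·√n = 0.25 × √171 = 3.2692
One-sided α = 0.05 → critical value z_{0.05} = 1.645.
Power = P(Z > 1.645 − δ) = Φ(1.624) = 0.9478.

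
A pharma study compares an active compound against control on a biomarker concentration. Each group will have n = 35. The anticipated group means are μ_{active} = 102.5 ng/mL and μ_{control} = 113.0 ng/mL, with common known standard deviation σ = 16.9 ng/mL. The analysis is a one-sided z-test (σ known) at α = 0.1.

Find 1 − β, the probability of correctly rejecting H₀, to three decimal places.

Power ≈ 0.906

Standardized effect: d = |μ_{active} − μ_{control}| / σ = |102.5 − 113.0| / 16.9 = 0.6213
Noncentrality parameter: δ = d·√(n/2) = 0.6213 × √(35/2) = 2.5991
One-sided α = 0.1 → critical value z_{0.1} = 1.282.
Power = Φ(δ − 1.282) = Φ(1.318) = 0.9062.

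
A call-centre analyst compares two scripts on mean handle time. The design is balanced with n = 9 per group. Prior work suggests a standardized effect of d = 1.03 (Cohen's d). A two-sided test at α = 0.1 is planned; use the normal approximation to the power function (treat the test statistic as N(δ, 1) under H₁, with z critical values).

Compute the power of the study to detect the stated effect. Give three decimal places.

Noncentrality parameter: δ = d·√(n/2) = 1.03 × √(9/2) = 2.1850
Two-sided α = 0.1 → critical value z_{0.05} = 1.645.
Power = Φ(δ − 1.645) + Φ(−δ − 1.645) = Φ(0.540) + Φ(-3.830) = 0.7054 + 0.0001 = 0.7055.

Power ≈ 0.706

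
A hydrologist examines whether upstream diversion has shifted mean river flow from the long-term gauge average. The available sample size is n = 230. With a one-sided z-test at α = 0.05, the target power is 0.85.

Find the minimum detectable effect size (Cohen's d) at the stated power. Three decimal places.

Required noncentrality: δ = z_{0.05} + z_{0.15} = 1.645 + 1.036 = 2.681.
δ = d·√n ⇒ d = δ/√n = 2.681/√230 = 0.1768.

d ≈ 0.177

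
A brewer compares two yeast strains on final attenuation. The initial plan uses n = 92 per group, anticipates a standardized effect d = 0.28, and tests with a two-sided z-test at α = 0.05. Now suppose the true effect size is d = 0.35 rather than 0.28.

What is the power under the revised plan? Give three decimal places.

With d = 0.35: δ = d·√(n/2) = 0.35 × √(92/2) = 2.3738. Critical value z_{0.025} = 1.960.
Revised power = Φ(δ − 1.960) + Φ(−δ − 1.960) = Φ(0.414) + Φ(-4.334) = 0.6605 + 0.0000 = 0.6605.

Power ≈ 0.661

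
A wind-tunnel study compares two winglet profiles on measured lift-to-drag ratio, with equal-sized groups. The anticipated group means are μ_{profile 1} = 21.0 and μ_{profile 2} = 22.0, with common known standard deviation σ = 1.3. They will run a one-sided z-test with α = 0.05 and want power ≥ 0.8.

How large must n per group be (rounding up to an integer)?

n = 21 per group

Standardized effect: d = |μ_{profile 1} − μ_{profile 2}| / σ = |21.0 − 22.0| / 1.3 = 0.7692
For power 0.8 need Φ(δ − z_{0.05}) = 0.8, so δ = z_{0.05} + z_{0.20} = 1.645 + 0.842 = 2.486.
δ = d·√(n/2) ⇒ n = 2(δ/d)² = 2 × (2.486 / 0.7692)² = 20.90.
Rounding up, n = 21 per group.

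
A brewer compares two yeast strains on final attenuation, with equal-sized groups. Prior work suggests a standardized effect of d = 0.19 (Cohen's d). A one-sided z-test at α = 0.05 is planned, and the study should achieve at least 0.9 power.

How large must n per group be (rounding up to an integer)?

n = 475 per group

Set Φ(δ − 1.645) = 0.9; then δ − 1.645 = Φ⁻¹(0.9) = 1.282, giving δ = 2.926.
δ = d·√(n/2) ⇒ n = 2(δ/d)² = 2 × (2.926 / 0.19)² = 474.45.
Round up to the next whole unit.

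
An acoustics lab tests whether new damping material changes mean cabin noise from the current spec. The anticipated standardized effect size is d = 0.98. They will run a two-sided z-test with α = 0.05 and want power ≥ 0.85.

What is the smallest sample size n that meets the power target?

For power 0.85 need Φ(δ − z_{0.025}) = 0.85, so δ = z_{0.025} + z_{0.15} = 1.960 + 1.036 = 2.996.
(For δ > 0 the lower-tail rejection region contributes negligibly to power, so the one-term inversion is standard.)
δ = d·√n ⇒ n = (δ/d)² = (2.996 / 0.98)² = 9.35.
Rounding up, n = 10.

n = 10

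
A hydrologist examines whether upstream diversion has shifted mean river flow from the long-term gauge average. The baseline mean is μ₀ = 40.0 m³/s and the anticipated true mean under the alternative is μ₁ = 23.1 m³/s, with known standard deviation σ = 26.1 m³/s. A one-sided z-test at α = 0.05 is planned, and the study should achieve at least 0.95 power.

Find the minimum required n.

Standardized effect: d = |μ₁ − μ₀| / σ = |23.1 − 40.0| / 26.1 = 0.6475
For power 0.95 need Φ(δ − z_{0.05}) = 0.95, so δ = z_{0.05} + z_{0.05} = 1.645 + 1.645 = 3.290.
δ = d·√n ⇒ n = (δ/d)² = (3.290 / 0.6475)² = 25.81.
Rounding up, n = 26.

n = 26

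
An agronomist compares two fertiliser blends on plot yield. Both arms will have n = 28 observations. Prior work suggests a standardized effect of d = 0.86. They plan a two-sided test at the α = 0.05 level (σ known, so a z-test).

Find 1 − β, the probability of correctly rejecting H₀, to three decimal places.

Noncentrality parameter: δ = d·√(n/2) = 0.86 × √(28/2) = 3.2178
Two-sided α = 0.05 → critical value z_{0.025} = 1.960.
Power = Φ(δ − 1.960) + Φ(−δ − 1.960) = Φ(1.258) + Φ(-5.178) = 0.8958 + 0.0000 = 0.8958.

Power ≈ 0.896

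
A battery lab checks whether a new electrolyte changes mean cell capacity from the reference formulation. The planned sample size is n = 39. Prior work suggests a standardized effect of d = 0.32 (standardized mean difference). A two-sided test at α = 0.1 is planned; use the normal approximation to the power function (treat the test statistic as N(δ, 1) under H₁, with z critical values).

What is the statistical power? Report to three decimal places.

Power ≈ 0.638

Noncentrality parameter: λ = d·√n = 0.32 × √39 = 1.9984
Critical value for a two-sided test at α = 0.1: z_{α/2} = 1.645.
Power = Φ(λ − 1.645) + Φ(−λ − 1.645) = Φ(0.354) + Φ(-3.643) = 0.6382 + 0.0001 = 0.6383.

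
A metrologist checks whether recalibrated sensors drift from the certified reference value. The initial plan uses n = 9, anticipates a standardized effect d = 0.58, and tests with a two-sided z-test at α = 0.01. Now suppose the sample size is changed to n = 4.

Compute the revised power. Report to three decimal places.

Power ≈ 0.079

With n = 4: δ = d·√n = 0.58 × √4 = 1.1600. Critical value z_{0.005} = 2.576.
Revised power = Φ(δ − 2.576) + Φ(−δ − 2.576) = Φ(-1.416) + Φ(-3.736) = 0.0784 + 0.0001 = 0.0785.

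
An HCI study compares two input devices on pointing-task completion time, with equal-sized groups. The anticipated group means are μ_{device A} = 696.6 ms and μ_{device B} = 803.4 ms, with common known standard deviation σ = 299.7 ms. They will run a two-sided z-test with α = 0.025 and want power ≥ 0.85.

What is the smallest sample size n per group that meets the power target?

Standardized effect: d = |μ_{device A} − μ_{device B}| / σ = |696.6 − 803.4| / 299.7 = 0.3564
Set Φ(δ − 2.241) = 0.85; then δ − 2.241 = Φ⁻¹(0.85) = 1.036, giving δ = 3.278.
(Ignoring the negligible lower-tail rejection probability gives the usual closed-form inversion.)
δ = d·√(n/2) ⇒ n = 2(δ/d)² = 2 × (3.278 / 0.3564)² = 169.21.
Rounding up, n = 170 per group.

n = 170 per group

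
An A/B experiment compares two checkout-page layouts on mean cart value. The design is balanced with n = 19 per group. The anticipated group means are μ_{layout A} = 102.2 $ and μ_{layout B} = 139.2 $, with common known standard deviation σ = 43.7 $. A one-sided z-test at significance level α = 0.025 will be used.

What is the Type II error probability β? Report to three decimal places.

β ≈ 0.258

Standardized effect: d = |μ_{layout A} − μ_{layout B}| / σ = |102.2 − 139.2| / 43.7 = 0.8467
Noncentrality parameter: δ = d·√(n/2) = 0.8467 × √(19/2) = 2.6096
One-sided α = 0.025 → critical value z_{0.025} = 1.960.
Power = P(Z > 1.960 − δ) = Φ(0.650) = 0.7421.
Type II error: β = 1 − power = 1 − 0.7421 = 0.2579.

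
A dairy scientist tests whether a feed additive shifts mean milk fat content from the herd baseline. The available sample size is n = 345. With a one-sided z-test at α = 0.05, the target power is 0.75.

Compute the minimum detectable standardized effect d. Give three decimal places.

d ≈ 0.125

Required noncentrality: δ = z_{0.05} + z_{0.25} = 1.645 + 0.674 = 2.319.
δ = d·√n ⇒ d = δ/√n = 2.319/√345 = 0.1249.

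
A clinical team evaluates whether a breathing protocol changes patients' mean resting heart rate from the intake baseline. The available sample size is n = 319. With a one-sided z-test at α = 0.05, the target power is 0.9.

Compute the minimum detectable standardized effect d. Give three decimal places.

d ≈ 0.164

Required noncentrality: δ = z_{0.05} + z_{0.10} = 1.645 + 1.282 = 2.926.
δ = d·√n ⇒ d = δ/√n = 2.926/√319 = 0.1638.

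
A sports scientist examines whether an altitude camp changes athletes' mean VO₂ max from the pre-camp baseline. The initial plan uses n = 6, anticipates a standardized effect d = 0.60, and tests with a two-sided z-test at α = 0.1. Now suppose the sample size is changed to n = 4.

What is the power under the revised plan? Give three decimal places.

Power ≈ 0.330

With n = 4: δ = d·√n = 0.60 × √4 = 1.2000. Critical value z_{0.05} = 1.645.
Revised power = Φ(δ − 1.645) + Φ(−δ − 1.645) = Φ(-0.445) + Φ(-2.845) = 0.3282 + 0.0022 = 0.3304.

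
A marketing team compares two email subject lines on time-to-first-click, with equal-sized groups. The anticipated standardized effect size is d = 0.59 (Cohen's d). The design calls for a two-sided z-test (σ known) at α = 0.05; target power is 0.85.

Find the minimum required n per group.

n = 52 per group

Set Φ(δ − 1.960) = 0.85; then δ − 1.960 = Φ⁻¹(0.85) = 1.036, giving δ = 2.996.
(For δ > 0 the lower-tail rejection region contributes negligibly to power, so the one-term inversion is standard.)
δ = d·√(n/2) ⇒ n = 2(δ/d)² = 2 × (2.996 / 0.59)² = 51.59.
Rounding up, n = 52 per group.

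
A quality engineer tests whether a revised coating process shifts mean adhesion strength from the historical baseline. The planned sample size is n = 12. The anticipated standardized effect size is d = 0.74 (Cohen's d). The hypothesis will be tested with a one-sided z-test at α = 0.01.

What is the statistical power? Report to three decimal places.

Noncentrality parameter: δ = d·√n = 0.74 × √12 = 2.5634
One-sided α = 0.01 → critical value z_{0.01} = 2.326.
Power = Φ(δ − 2.326) = Φ(0.237) = 0.5937.

Power ≈ 0.594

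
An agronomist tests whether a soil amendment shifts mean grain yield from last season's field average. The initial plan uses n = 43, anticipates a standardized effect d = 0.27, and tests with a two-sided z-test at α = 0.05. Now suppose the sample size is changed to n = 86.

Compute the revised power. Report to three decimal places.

Power ≈ 0.707

With n = 86: δ = d·√n = 0.27 × √86 = 2.5039. Critical value z_{0.025} = 1.960.
Revised power = Φ(δ − 1.960) + Φ(−δ − 1.960) = Φ(0.544) + Φ(-4.464) = 0.7067 + 0.0000 = 0.7068.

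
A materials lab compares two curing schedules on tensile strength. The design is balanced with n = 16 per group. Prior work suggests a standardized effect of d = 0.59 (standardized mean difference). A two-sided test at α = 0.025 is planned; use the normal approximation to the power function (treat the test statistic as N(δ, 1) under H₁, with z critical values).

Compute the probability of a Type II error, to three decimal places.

Noncentrality parameter: δ = d·√(n/2) = 0.59 × √(16/2) = 1.6688
Critical value for a two-sided test at α = 0.025: z_{α/2} = 2.241.
Power = Φ(δ − 2.241) + Φ(−δ − 2.241) = Φ(-0.573) + Φ(-3.910) = 0.2834 + 0.0000 = 0.2835.
Type II error: β = 1 − power = 1 − 0.2835 = 0.7165.

β ≈ 0.717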